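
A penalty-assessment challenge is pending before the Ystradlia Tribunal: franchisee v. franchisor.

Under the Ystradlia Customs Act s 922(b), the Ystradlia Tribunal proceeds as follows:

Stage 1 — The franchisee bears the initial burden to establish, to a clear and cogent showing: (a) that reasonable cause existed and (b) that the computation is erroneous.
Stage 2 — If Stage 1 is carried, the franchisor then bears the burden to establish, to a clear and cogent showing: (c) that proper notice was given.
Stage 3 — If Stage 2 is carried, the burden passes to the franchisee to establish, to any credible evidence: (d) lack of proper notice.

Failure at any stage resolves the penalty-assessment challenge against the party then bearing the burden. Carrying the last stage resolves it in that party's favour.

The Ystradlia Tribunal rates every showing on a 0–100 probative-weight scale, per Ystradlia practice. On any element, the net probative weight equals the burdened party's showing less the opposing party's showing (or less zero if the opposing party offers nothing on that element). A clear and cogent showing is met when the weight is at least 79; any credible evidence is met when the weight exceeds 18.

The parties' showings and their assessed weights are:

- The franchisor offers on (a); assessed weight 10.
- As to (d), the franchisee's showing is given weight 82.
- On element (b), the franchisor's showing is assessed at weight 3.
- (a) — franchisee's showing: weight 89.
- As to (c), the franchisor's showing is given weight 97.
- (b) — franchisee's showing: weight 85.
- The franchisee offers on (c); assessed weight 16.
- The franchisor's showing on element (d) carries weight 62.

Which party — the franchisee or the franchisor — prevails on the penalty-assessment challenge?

franchisee

Stage 1 — burden on franchisee; standard: a clear and cogent showing (weight is at least 79).
    (a): 89 − 10 = 79 ≥ 79 [met]
    (b): 85 − 3 = 82 ≥ 79 [met]
  All elements met. The burden passes to the franchisor.
Stage 2 — burden on franchisor; standard: a clear and cogent showing (weight is at least 79).
    (c): 97 − 16 = 81 ≥ 79 [met]
  The franchisor carries Stage 2; the franchisee now bears the burden.
Stage 3 — burden on franchisee; standard: any credible evidence (weight exceeds 18).
    (d): 82 − 62 = 20 > 18 [met]
  Stage 3 carried; the final stage is satisfied.
All stages carried — the franchisee prevails.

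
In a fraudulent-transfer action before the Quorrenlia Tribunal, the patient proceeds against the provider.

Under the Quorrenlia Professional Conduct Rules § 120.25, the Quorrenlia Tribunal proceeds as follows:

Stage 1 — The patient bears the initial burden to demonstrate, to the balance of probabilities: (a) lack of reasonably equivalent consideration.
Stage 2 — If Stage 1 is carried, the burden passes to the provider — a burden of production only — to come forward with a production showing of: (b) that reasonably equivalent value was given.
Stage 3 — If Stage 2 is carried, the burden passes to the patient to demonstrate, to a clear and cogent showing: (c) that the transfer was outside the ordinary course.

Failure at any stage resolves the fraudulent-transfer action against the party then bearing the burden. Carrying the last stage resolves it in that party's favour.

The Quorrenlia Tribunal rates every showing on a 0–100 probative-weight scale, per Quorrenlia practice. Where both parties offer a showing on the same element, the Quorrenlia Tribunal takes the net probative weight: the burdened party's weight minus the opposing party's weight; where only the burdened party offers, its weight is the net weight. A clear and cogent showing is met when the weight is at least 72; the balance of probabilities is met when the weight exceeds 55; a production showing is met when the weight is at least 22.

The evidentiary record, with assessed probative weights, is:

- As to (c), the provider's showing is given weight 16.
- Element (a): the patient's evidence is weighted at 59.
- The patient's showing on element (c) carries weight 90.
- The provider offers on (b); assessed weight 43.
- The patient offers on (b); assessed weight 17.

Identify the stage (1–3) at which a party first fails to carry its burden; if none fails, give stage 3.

Stage 1 (patient, the balance of probabilities, weight exceeds 55): (a) 59 > 55 — meets.
  All elements met. The burden passes to the provider.
Stage 2 (provider, a production showing, weight is at least 22): (b) net 43−17=26 ≥ 22 — meets.
  Stage 2 is satisfied; the onus moves to the patient.
Stage 3 (patient, a clear and cogent showing, weight is at least 72): (c) net 90−16=74 ≥ 72 — meets.
  Stage 3 carried; the final stage is satisfied.
Every stage carried; the patient prevails.

stage 3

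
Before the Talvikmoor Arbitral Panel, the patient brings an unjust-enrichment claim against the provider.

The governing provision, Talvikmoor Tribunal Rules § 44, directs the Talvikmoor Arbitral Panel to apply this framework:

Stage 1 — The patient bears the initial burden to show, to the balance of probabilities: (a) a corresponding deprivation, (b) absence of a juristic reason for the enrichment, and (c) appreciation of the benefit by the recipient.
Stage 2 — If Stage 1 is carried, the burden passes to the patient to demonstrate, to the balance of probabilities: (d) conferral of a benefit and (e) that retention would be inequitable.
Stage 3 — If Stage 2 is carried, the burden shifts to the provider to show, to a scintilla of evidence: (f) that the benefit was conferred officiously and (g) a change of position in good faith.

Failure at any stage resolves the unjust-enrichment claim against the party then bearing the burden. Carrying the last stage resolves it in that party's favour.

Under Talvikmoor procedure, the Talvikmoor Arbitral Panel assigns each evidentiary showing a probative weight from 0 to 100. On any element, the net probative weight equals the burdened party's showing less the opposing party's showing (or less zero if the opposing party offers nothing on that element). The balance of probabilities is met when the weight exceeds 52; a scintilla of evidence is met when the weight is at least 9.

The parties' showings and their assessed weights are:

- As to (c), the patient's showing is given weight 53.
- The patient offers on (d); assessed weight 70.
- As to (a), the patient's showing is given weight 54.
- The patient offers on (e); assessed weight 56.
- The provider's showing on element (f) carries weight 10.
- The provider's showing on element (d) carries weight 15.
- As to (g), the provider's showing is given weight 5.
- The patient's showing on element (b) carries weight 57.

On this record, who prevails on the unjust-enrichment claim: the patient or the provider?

patient

At Stage 1 the patient must meet the balance of probabilities (weight exceeds 52): on (a) the weight is 54, > 52, so (a) meets the standard; on (b) the weight is 57, > 52, so (b) meets the standard; on (c) the weight is 53, which does exceed 52, so (c) meets the standard.
  Stage 1 is satisfied; the patient continues to bear the burden.
At Stage 2 the patient must meet the balance of probabilities (weight exceeds 52): on (d) the weight is 70 less the opposing 15 gives net 55, > 52, so (d) meets the standard; on (e) the weight is 56, which does exceed 52, so (e) meets the standard.
  The patient carries Stage 2; the provider now bears the burden.
At Stage 3 the provider must meet a scintilla of evidence (weight is at least 9): on (f) the weight is 10, which does reach 9, so (f) meets the standard; on (g) the weight is 5, < 9, so (g) does not meet the standard.
  Stage 3 not carried; the provider fails its burden.
The patient prevails.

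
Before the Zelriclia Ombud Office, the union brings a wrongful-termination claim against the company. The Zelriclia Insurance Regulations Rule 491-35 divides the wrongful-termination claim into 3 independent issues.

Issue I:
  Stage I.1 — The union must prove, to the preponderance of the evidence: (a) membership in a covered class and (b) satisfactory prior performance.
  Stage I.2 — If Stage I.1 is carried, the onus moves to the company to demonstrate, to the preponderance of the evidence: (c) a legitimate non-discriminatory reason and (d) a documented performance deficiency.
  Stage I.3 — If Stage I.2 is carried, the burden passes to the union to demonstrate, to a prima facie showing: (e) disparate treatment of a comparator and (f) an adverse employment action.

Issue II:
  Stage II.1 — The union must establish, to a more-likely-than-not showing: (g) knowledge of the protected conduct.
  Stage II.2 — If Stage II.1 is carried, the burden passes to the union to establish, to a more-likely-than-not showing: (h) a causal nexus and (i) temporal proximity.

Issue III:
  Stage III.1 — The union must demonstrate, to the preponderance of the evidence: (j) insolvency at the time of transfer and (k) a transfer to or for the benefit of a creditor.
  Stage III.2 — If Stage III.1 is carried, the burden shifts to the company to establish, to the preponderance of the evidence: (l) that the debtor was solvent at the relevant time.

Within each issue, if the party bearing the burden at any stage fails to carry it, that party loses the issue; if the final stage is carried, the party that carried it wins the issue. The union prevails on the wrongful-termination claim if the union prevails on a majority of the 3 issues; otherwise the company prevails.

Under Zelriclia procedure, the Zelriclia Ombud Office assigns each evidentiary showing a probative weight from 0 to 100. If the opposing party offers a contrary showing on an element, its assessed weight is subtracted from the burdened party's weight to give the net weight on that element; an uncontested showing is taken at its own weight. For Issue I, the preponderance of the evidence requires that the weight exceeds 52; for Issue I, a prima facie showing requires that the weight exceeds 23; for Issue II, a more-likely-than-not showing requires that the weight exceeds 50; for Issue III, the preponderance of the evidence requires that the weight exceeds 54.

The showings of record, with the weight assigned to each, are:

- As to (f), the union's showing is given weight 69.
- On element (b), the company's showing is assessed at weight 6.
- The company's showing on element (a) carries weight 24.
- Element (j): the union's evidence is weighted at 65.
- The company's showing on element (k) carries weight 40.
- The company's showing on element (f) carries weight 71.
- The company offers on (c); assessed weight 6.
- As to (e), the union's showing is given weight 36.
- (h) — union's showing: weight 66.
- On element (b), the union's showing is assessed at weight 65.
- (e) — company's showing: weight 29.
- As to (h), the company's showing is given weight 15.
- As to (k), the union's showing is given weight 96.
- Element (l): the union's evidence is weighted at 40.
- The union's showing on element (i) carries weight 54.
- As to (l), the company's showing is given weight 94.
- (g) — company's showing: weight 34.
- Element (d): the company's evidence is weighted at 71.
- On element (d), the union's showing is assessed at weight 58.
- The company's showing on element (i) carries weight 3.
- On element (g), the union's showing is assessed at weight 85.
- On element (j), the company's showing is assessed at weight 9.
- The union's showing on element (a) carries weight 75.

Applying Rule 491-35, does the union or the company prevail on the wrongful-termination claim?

— Issue I —
Stage I.1 — burden on union; standard: the preponderance of the evidence (weight exceeds 52).
    (a): 75 − 24 = 51 ≤ 52 [not met]
    (b): 65 − 6 = 59 > 52 [met]
  Not every element is met, so the union fails to carry Stage I.1.
The company prevails on this issue.
— Issue II —
At Stage II.1 the union must meet a more-likely-than-not showing (weight exceeds 50): on (g) the weight is 85 less the opposing 34 gives net 51, > 50, so (g) meets the standard.
  All elements met. The union retains the burden for Stage II.2.
At Stage II.2 the union must meet a more-likely-than-not showing (weight exceeds 50): on (h) the weight is 66 less the opposing 15 gives net 51, > 50, so (h) meets the standard; on (i) the weight is 54 less the opposing 3 gives net 51, > 50, so (i) meets the standard.
  All elements met at the final stage.
Every stage carried; the union prevails on this issue.
— Issue III —
Stage III.1 — burden on union; standard: the preponderance of the evidence (weight exceeds 54).
    (j): 65 − 9 = 56 > 54 [met]
    (k): 96 − 40 = 56 > 54 [met]
  The union carries Stage III.1; the company now bears the burden.
Stage III.2 — burden on company; standard: the preponderance of the evidence (weight exceeds 54).
    (l): 94 − 40 = 54 ≤ 54 [not met]
  Not every element is met, so the company fails to carry Stage III.2.
The analysis ends at Stage III.2; the union prevails on this issue.
Per-issue: Issue I → company; Issue II → union; Issue III → union. The union must prevail on a majority of issues; overall, the union prevails.

union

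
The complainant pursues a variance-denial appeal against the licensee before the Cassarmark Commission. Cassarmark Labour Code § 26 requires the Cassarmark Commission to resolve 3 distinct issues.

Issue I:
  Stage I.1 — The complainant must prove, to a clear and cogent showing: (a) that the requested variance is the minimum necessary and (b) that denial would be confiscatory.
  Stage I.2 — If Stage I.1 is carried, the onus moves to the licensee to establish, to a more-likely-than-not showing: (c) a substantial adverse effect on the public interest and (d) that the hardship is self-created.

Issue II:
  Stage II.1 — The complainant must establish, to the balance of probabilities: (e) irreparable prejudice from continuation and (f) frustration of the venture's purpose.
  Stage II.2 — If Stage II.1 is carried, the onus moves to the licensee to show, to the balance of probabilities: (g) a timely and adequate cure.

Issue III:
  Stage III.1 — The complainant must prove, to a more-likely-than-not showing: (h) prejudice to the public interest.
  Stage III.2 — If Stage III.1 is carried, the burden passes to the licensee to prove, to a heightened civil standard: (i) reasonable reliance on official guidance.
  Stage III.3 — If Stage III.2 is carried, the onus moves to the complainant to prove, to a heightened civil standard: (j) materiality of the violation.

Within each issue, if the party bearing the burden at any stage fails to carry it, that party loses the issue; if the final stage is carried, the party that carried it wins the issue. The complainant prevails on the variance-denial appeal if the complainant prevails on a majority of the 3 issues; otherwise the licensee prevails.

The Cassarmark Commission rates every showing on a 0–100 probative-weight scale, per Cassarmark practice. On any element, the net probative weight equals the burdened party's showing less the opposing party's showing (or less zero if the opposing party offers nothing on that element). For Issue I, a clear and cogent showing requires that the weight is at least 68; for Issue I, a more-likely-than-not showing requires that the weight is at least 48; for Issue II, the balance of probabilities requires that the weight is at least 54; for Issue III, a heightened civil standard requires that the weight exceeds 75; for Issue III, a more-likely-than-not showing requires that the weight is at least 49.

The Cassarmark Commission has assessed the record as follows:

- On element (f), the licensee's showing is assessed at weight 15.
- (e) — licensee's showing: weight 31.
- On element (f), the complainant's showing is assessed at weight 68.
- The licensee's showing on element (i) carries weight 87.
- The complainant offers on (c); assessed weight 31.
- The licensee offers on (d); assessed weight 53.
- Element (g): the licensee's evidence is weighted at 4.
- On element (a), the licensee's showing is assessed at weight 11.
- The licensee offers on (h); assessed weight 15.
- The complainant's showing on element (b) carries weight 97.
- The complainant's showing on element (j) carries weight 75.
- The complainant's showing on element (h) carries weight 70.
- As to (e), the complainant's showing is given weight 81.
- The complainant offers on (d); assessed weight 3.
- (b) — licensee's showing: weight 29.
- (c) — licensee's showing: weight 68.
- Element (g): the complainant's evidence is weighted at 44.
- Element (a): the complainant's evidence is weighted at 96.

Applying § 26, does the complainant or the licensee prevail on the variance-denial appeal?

— Issue I —
Stage I.1 — burden on complainant; standard: a clear and cogent showing (weight is at least 68).
    (a): 96 − 11 = 85 ≥ 68 [met]
    (b): 97 − 29 = 68 ≥ 68 [met]
  Stage I.1 carried; the burden shifts to the licensee.
Stage I.2 — burden on licensee; standard: a more-likely-than-not showing (weight is at least 48).
    (c): 68 − 31 = 37 < 48 [not met]
    (d): 53 − 3 = 50 ≥ 48 [met]
  The licensee does not carry Stage I.2.
The complainant prevails on this issue.
— Issue II —
Stage II.1 — burden on complainant; standard: the balance of probabilities (weight is at least 54).
    (e): 81 − 31 = 50 < 54 [not met]
    (f): 68 − 15 = 53 < 54 [not met]
  Not every element is met, so the complainant fails to carry Stage II.1.
The licensee prevails on this issue.
— Issue III —
Stage III.1 (complainant, a more-likely-than-not showing, weight is at least 49): (h) net 70−15=55 ≥ 49 — meets.
  All elements met. The burden passes to the licensee.
Stage III.2 (licensee, a heightened civil standard, weight exceeds 75): (i) 87 > 75 — meets.
  Stage III.2 is satisfied; the onus moves to the complainant.
Stage III.3 (complainant, a heightened civil standard, weight exceeds 75): (j) 75 ≤ 75 — fails.
  Stage III.3 not carried; the complainant fails its burden.
The licensee prevails on this issue.
Per-issue: Issue I → complainant; Issue II → licensee; Issue III → licensee. The complainant must prevail on a majority of issues; overall, the licensee prevails.

licensee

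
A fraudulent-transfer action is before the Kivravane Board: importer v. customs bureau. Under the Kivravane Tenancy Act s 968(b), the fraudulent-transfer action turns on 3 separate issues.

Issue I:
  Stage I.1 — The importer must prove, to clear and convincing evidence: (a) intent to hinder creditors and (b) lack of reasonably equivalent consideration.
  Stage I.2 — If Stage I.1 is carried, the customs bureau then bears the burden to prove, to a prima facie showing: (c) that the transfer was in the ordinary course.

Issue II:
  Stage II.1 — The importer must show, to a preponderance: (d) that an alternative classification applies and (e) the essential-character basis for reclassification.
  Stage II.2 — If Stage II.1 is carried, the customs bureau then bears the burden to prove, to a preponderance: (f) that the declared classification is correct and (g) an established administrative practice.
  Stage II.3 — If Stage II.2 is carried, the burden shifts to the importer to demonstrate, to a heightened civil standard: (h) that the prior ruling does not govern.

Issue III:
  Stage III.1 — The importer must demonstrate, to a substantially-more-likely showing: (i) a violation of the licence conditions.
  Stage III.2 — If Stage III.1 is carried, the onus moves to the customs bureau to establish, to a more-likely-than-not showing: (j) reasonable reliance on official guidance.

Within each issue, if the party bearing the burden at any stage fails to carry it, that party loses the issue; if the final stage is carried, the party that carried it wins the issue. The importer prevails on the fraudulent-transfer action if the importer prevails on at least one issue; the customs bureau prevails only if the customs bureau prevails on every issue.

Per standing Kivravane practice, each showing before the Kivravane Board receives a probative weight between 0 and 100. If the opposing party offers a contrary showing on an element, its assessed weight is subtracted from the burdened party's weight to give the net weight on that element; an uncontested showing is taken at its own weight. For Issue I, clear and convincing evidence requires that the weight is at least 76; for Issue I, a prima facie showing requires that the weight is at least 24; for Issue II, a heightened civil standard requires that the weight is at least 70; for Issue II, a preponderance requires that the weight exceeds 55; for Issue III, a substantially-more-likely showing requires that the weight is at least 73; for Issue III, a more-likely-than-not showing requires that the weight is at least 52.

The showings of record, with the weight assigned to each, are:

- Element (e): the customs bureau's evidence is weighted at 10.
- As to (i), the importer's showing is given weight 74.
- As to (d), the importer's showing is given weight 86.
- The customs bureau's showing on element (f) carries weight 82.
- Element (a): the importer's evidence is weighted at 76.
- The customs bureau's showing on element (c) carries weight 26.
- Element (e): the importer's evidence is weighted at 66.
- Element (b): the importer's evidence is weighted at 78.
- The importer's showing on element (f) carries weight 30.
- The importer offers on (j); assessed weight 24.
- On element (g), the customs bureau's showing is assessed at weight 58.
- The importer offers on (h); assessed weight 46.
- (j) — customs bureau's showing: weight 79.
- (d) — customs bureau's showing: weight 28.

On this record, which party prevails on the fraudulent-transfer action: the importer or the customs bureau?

— Issue I —
Stage I.1 (importer, clear and convincing evidence, weight is at least 76): (a) 76 ≥ 76 — meets; (b) 78 ≥ 76 — meets.
  All elements met. The burden passes to the customs bureau.
Stage I.2 (customs bureau, a prima facie showing, weight is at least 24): (c) 26 ≥ 24 — meets.
  The customs bureau carries the last stage.
With every stage satisfied, the customs bureau prevails on this issue.
— Issue II —
Stage II.1 — burden on importer; standard: a preponderance (weight exceeds 55).
    (d): 86 − 28 = 58 > 55 [met]
    (e): 66 − 10 = 56 > 55 [met]
  Stage II.1 is satisfied; the onus moves to the customs bureau.
Stage II.2 — burden on customs bureau; standard: a preponderance (weight exceeds 55).
    (f): 82 − 30 = 52 ≤ 55 [not met]
    (g): 58 > 55 [met]
  Not every element is met, so the customs bureau fails to carry Stage II.2.
So the importer prevails on this issue.
— Issue III —
Stage III.1 — burden on importer; standard: a substantially-more-likely showing (weight is at least 73).
    (i): 74 ≥ 73 [met]
  All elements met. The burden passes to the customs bureau.
Stage III.2 — burden on customs bureau; standard: a more-likely-than-not showing (weight is at least 52).
    (j): 79 − 24 = 55 ≥ 52 [met]
  All elements met at the final stage.
All stages carried — the customs bureau prevails on this issue.
Per-issue: Issue I → customs bureau; Issue II → importer; Issue III → customs bureau. The importer must prevail on at least one issue; overall, the importer prevails.

importer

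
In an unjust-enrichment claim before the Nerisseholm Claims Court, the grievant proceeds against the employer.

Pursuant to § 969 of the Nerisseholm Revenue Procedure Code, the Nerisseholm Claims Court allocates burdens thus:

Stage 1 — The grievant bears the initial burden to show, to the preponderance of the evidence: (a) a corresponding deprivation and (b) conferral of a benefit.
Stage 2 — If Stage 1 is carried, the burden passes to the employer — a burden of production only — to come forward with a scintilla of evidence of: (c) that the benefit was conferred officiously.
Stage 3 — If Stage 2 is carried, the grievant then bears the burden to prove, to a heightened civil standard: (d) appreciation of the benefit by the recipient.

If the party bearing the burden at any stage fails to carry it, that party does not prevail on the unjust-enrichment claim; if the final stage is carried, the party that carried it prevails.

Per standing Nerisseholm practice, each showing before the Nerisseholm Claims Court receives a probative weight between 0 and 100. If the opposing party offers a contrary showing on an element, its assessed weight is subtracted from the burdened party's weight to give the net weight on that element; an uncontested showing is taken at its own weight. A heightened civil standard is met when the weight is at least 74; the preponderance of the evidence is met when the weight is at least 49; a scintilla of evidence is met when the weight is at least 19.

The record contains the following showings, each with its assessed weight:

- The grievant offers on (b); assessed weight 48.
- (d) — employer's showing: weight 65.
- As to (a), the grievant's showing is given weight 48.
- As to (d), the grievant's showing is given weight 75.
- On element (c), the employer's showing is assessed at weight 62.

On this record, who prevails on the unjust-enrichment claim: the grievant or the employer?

employer

Stage 1 — burden on grievant; standard: the preponderance of the evidence (weight is at least 49).
    (a): 48 < 49 [not met]
    (b): 48 < 49 [not met]
  Not every element is met, so the grievant fails to carry Stage 1.
The analysis ends at Stage 1; the employer prevails.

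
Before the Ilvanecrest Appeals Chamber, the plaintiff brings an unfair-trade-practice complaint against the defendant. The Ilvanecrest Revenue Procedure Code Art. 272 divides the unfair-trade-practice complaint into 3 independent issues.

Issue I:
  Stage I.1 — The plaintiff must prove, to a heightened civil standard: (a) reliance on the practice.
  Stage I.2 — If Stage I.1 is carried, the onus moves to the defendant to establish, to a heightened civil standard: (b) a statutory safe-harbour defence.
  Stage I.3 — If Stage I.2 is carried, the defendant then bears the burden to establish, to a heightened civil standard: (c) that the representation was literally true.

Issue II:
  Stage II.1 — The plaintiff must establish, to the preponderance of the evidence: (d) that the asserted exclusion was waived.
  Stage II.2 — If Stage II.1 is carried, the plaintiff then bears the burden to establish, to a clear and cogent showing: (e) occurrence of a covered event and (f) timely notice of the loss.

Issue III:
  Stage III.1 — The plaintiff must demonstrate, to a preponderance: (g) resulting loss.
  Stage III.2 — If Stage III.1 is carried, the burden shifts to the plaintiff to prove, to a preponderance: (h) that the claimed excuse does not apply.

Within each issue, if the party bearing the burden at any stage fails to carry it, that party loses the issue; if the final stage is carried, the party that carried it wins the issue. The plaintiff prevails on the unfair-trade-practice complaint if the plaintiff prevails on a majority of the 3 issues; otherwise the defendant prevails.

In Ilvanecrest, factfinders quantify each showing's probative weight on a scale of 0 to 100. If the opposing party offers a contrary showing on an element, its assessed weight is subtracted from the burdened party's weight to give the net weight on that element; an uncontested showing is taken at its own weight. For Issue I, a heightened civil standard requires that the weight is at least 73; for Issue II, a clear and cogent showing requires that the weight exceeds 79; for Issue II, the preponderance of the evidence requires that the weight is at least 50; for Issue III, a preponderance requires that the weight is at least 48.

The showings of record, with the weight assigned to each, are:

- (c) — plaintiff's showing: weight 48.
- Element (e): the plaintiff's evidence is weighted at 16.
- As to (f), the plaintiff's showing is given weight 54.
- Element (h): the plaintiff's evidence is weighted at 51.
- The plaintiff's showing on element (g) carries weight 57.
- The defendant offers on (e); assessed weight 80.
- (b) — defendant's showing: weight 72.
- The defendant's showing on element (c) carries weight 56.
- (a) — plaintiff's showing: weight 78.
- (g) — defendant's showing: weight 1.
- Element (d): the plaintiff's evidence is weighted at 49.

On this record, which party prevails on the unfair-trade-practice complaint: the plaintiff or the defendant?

plaintiff

— Issue I —
Stage I.1 — burden on plaintiff; standard: a heightened civil standard (weight is at least 73).
    (a): 78 ≥ 73 [met]
  All elements met. The burden passes to the defendant.
Stage I.2 — burden on defendant; standard: a heightened civil standard (weight is at least 73).
    (b): 72 < 73 [not met]
  Not every element is met, so the defendant fails to carry Stage I.2.
The analysis ends at Stage I.2; the plaintiff prevails on this issue.
— Issue II —
Stage II.1 (plaintiff, the preponderance of the evidence, weight is at least 50): (d) 49 < 50 — fails.
  Not every element is met, so the plaintiff fails to carry Stage II.1.
The analysis ends at Stage II.1; the defendant prevails on this issue.
— Issue III —
At Stage III.1 the plaintiff must meet a preponderance (weight is at least 48): on (g) the weight is 57 less the opposing 1 gives net 56, which does reach 48, so (g) meets the standard.
  Stage III.1 is satisfied; the plaintiff continues to bear the burden.
At Stage III.2 the plaintiff must meet a preponderance (weight is at least 48): on (h) the weight is 51, ≥ 48, so (h) meets the standard.
  Stage III.2 carried; the final stage is satisfied.
All stages carried — the plaintiff prevails on this issue.
Per-issue: Issue I → plaintiff; Issue II → defendant; Issue III → plaintiff. The plaintiff must prevail on a majority of issues; overall, the plaintiff prevails.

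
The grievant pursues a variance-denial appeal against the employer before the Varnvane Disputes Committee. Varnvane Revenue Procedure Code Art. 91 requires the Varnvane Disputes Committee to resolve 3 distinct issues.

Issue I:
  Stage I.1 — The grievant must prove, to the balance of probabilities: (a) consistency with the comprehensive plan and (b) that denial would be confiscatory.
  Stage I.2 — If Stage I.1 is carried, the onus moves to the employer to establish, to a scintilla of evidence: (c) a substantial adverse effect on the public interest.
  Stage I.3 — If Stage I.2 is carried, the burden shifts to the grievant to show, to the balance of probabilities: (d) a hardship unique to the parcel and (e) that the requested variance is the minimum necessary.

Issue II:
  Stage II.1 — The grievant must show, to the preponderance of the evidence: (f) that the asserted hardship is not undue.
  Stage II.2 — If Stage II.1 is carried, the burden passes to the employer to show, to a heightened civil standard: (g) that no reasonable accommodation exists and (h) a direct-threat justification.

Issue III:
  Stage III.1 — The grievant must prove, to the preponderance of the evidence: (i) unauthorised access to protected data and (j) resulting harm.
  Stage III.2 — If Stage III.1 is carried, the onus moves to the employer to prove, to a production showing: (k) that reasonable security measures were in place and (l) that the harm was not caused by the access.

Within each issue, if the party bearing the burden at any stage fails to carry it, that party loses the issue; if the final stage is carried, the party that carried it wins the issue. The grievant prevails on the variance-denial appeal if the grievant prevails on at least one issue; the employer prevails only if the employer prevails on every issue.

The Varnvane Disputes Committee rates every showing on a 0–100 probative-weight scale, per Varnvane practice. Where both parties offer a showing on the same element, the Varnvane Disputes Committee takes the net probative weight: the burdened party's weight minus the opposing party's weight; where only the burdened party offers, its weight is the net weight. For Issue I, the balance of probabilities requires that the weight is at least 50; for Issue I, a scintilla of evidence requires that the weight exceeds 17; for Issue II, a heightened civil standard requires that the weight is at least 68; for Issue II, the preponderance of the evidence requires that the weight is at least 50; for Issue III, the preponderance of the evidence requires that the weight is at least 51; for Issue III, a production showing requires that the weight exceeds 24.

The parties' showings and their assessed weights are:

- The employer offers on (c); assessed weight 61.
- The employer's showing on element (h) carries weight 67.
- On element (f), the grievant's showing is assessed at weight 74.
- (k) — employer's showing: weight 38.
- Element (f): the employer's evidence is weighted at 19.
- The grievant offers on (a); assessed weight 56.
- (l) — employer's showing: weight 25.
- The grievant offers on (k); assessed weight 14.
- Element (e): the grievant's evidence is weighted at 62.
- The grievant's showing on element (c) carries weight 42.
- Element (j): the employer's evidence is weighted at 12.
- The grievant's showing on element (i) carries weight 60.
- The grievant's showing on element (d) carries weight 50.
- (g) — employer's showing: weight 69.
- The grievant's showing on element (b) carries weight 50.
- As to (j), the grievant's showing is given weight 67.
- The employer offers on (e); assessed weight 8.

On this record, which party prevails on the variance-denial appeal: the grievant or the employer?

— Issue I —
At Stage I.1 the grievant must meet the balance of probabilities (weight is at least 50): on (a) the weight is 56, ≥ 50, so (a) meets the standard; on (b) the weight is 50, which does reach 50, so (b) meets the standard.
  Stage I.1 carried; the burden shifts to the employer.
At Stage I.2 the employer must meet a scintilla of evidence (weight exceeds 17): on (c) the weight is 61 less the opposing 42 gives net 19, > 17, so (c) meets the standard.
  The employer carries Stage I.2; the grievant now bears the burden.
At Stage I.3 the grievant must meet the balance of probabilities (weight is at least 50): on (d) the weight is 50, which does reach 50, so (d) meets the standard; on (e) the weight is 62 less the opposing 8 gives net 54, ≥ 50, so (e) meets the standard.
  The grievant carries the last stage.
All stages carried — the grievant prevails on this issue.
— Issue II —
At Stage II.1 the grievant must meet the preponderance of the evidence (weight is at least 50): on (f) the weight is 74 less the opposing 19 gives net 55, which does reach 50, so (f) meets the standard.
  Stage II.1 carried; the burden shifts to the employer.
At Stage II.2 the employer must meet a heightened civil standard (weight is at least 68): on (g) the weight is 69, ≥ 68, so (g) meets the standard; on (h) the weight is 67, < 68, so (h) does not meet the standard.
  Stage II.2 not carried; the employer fails its burden.
The grievant prevails on this issue.
— Issue III —
Stage III.1 — burden on grievant; standard: the preponderance of the evidence (weight is at least 51).
    (i): 60 ≥ 51 [met]
    (j): 67 − 12 = 55 ≥ 51 [met]
  Stage III.1 is satisfied; the onus moves to the employer.
Stage III.2 — burden on employer; standard: a production showing (weight exceeds 24).
    (k): 38 − 14 = 24 ≤ 24 [not met]
    (l): 25 > 24 [met]
  Not every element is met, so the employer fails to carry Stage III.2.
So the grievant prevails on this issue.
Per-issue: Issue I → grievant; Issue II → grievant; Issue III → grievant. The grievant must prevail on at least one issue; overall, the grievant prevails.

grievant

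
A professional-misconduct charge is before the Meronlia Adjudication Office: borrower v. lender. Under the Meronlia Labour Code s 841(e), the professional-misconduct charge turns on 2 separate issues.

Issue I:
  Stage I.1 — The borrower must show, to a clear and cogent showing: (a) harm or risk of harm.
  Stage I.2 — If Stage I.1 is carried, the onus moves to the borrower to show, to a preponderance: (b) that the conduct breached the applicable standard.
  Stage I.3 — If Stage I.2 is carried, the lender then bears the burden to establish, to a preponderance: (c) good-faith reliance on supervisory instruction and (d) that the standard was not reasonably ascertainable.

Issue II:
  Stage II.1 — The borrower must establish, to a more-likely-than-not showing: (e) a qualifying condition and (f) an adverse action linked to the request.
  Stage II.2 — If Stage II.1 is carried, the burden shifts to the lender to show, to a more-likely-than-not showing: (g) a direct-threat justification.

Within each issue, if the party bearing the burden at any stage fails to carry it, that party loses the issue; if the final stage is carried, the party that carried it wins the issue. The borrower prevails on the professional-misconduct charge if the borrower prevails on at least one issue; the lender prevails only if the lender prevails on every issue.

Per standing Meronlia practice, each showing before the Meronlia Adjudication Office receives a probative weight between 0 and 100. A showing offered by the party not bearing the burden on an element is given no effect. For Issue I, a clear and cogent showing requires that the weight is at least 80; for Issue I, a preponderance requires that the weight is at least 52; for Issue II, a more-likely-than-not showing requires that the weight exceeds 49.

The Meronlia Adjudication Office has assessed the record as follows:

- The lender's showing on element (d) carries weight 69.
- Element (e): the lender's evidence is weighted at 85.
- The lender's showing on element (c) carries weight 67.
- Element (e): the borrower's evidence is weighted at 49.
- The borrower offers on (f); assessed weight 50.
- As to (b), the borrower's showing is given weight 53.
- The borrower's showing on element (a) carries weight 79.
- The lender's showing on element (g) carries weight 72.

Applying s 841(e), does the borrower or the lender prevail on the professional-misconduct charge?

lender

— Issue I —
Stage I.1 (borrower, a clear and cogent showing, weight is at least 80): (a) 79 < 80 — fails.
  The borrower does not carry Stage I.1.
The analysis ends at Stage I.1; the lender prevails on this issue.
— Issue II —
Stage II.1 (borrower, a more-likely-than-not showing, weight exceeds 49): (e) 49 (lender's 85 disregarded) ≤ 49 — fails; (f) 50 > 49 — meets.
  Stage II.1 not carried; the borrower fails its burden.
The lender prevails on this issue.
Per-issue: Issue I → lender; Issue II → lender. The borrower must prevail on at least one issue; overall, the lender prevails.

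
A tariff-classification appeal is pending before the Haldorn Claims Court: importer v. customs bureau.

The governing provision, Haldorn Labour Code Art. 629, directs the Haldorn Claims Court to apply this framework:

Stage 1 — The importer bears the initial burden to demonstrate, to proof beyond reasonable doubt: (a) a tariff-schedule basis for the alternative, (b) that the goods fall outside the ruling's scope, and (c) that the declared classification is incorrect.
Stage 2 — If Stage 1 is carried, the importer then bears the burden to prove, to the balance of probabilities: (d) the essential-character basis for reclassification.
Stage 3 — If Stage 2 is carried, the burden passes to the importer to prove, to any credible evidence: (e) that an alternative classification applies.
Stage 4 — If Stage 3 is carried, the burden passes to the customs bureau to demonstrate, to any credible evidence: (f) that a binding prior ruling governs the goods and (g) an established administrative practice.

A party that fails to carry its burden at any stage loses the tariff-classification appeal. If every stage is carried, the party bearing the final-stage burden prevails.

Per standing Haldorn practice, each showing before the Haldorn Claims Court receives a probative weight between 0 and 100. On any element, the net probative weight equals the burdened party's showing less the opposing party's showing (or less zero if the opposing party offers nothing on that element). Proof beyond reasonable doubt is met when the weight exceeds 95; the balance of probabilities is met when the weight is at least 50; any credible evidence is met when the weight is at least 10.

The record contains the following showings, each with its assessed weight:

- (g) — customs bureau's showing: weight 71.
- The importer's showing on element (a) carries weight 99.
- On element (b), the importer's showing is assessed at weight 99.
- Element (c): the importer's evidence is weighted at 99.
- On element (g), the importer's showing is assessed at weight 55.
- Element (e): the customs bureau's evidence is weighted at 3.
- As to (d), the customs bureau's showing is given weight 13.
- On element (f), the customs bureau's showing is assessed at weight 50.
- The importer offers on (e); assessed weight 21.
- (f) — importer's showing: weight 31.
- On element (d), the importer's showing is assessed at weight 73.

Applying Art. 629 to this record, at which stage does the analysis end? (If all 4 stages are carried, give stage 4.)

Stage 1 (importer, proof beyond reasonable doubt, weight exceeds 95): (a) 99 > 95 — meets; (b) 99 > 95 — meets; (c) 99 > 95 — meets.
  Stage 1 carried; the burden remains with the importer.
Stage 2 (importer, the balance of probabilities, weight is at least 50): (d) net 73−13=60 ≥ 50 — meets.
  Stage 2 is satisfied; the importer continues to bear the burden.
Stage 3 (importer, any credible evidence, weight is at least 10): (e) net 21−3=18 ≥ 10 — meets.
  Stage 3 is satisfied; the onus moves to the customs bureau.
Stage 4 (customs bureau, any credible evidence, weight is at least 10): (f) net 50−31=19 ≥ 10 — meets; (g) net 71−55=16 ≥ 10 — meets.
  Stage 4 carried; the final stage is satisfied.
With every stage satisfied, the customs bureau prevails.

stage 4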